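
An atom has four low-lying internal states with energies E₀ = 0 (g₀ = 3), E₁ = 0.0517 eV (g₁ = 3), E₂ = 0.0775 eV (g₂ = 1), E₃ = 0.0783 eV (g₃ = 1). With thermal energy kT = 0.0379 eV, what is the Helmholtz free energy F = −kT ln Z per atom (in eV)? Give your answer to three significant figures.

Eᵢ/kT = 0, 1.3641, 2.0449, 2.0660.
Z = Σ gᵢe^(−Eᵢ/kT) = 3·e^(−0) + 3·e^(−1.3641) + 1·e^(−2.0449) + 1·e^(−2.0660) = 3.0000 + 0.76683 + 0.12939 + 0.12669 = 4.0229.
F = −kT ln Z = −0.0379 × ln(4.0229) = −0.0379 × 1.3920 = -0.0528 eV.

-0.0528 eV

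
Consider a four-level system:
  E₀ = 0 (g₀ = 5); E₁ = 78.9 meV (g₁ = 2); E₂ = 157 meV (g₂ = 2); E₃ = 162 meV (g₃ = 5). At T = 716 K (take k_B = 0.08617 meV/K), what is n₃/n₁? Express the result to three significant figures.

k_BT = 0.08617 × 716 K = 61.698 meV.
n₃/n₁ = (g₃/g₁) exp[−(E₃−E₁)/kT] = (5/2) × exp(−(83.1 meV)/(61.698 meV)) = (5/2) × exp(-1.3469) = 0.650.

0.650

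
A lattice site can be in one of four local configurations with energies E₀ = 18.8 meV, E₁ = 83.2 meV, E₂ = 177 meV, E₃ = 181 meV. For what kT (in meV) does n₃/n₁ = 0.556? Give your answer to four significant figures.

166.6 meV

n₃/n₁ = exp[−(E₃−E₁)/kT] = 0.556.
⇒ (E₃−E₁)/kT = ln(1/0.556) = ln(1.79856) = 0.586986.
kT = 97.8 meV / 0.586986 = 166.6 meV.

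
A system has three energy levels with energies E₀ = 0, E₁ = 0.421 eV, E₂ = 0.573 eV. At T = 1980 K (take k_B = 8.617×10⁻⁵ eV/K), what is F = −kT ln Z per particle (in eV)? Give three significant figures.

k_BT = 8.617×10⁻⁵ × 1980 K = 0.17062 eV.
Eᵢ/kT = 0, 2.4675, 3.3583.
Z = Σ e^(−Eᵢ/kT) = e^(−0) + e^(−2.4675) + e^(−3.3583) = 1.0000 + 0.084797 + 0.034794 = 1.1196.
F = −kT ln Z = −0.17062 × ln(1.1196) = −0.17062 × 0.11297 = -0.0193 eV.

-0.0193 eV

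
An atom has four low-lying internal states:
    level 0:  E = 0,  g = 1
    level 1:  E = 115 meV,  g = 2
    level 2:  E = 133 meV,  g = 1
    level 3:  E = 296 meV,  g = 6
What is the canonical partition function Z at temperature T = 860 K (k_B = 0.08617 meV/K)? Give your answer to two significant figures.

k_BT = 0.08617 × 860 K = 74.11 meV.
Eᵢ/kT = 0, 1.552, 1.795, 3.994.
Z = Σ gᵢe^(−Eᵢ/kT) = 1·e^(−0) + 2·e^(−1.552) + 1·e^(−1.795) + 6·e^(−3.994) = 1.000 + 0.4236 + 0.1661 + 0.1106 = 1.700.

Z = 1.7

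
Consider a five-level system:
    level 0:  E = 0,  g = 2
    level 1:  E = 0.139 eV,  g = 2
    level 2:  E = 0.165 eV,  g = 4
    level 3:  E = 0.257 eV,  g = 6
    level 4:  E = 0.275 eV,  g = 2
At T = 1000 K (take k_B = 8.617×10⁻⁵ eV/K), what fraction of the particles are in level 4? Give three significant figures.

k_BT = 8.617×10⁻⁵ × 1000 K = 0.086170 eV.
Eᵢ/kT = 0, 1.6131, 1.9148, 2.9825, 3.1914.
Z = Σ gᵢe^(−Eᵢ/kT) = 2·e^(−0) + 2·e^(−1.6131) + 4·e^(−1.9148) + 6·e^(−2.9825) + 2·e^(−3.1914) = 2.0000 + 0.39854 + 0.58949 + 0.30400 + 0.082229 = 3.3743.
P₄ = g₄ e^(−E₄/kT) / Z = 0.082229/3.3743 = 0.0244.

0.0244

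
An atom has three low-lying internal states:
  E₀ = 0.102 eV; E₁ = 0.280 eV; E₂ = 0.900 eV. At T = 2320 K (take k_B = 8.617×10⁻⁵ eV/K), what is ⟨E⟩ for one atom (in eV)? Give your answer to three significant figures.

k_BT = 8.617×10⁻⁵ × 2320 K = 0.19991 eV.
Eᵢ/kT = 0.51023, 1.4006, 4.5020.
Z = Σ e^(−Eᵢ/kT) = e^(−0.51023) + e^(−1.4006) + e^(−4.5020) = 0.60036 + 0.24645 + 0.011087 = 0.85790.
⟨E⟩ = Σ Eᵢ e^(−Eᵢ/kT) / Z = (0.102·0.60036 + 0.280·0.24645 + 0.900·0.011087) / 0.85790 = 0.163 eV.

0.163 eV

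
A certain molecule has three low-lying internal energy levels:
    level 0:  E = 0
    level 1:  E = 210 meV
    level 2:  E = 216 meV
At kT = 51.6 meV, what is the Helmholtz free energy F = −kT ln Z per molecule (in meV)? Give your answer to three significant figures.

-1.64 meV

Eᵢ/kT = 0, 4.0698, 4.1860.
Z = Σ e^(−Eᵢ/kT) = e^(−0) + e^(−4.0698) + e^(−4.1860) = 1.0000 + 0.017081 + 0.015207 = 1.0323.
F = −kT ln Z = −51.6 × ln(1.0323) = −51.6 × 0.031789 = -1.64 meV.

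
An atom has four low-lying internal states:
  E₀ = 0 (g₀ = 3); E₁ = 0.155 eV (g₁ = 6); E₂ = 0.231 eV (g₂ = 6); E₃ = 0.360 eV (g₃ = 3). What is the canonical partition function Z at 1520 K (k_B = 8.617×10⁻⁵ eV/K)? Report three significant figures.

k_BT = 8.617×10⁻⁵ × 1520 K = 0.13098 eV.
Eᵢ/kT = 0, 1.1834, 1.7636, 2.7485.
Z = Σ gᵢe^(−Eᵢ/kT) = 3·e^(−0) + 6·e^(−1.1834) + 6·e^(−1.7636) + 3·e^(−2.7485) = 3.0000 + 1.8374 + 1.0286 + 0.19207 = 6.0581.

Z = 6.06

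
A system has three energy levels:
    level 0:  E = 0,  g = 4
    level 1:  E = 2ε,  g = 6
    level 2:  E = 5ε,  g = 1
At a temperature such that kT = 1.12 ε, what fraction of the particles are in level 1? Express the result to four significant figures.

Eᵢ/kT = 0, 1.78571, 4.46429.
Z = Σ gᵢe^(−Eᵢ/kT) = 4·e^(−0) + 6·e^(−1.78571) + 1·e^(−4.46429) = 4.00000 + 1.00607 + 0.0115129 = 5.01758.
P₁ = g₁ e^(−E₁/kT) / Z = 1.00607/5.01758 = 0.2005.

0.2005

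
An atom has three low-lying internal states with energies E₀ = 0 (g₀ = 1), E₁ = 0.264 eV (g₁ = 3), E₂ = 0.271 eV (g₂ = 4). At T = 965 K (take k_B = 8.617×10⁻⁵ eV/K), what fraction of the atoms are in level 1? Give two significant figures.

k_BT = 8.617×10⁻⁵ × 965 K = 0.08315 eV.
Eᵢ/kT = 0, 3.175, 3.259.
Z = Σ gᵢe^(−Eᵢ/kT) = 1·e^(−0) + 3·e^(−3.175) + 4·e^(−3.259) = 1.000 + 0.1254 + 0.1537 = 1.279.
P₁ = g₁ e^(−E₁/kT) / Z = 0.1254/1.279 = 0.098.

0.098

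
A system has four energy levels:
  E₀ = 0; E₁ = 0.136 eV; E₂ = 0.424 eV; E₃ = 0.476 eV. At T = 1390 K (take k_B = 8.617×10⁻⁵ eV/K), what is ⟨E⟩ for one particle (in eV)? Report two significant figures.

k_BT = 8.617×10⁻⁵ × 1390 K = 0.1198 eV.
Eᵢ/kT = 0, 1.135, 3.539, 3.973.
Z = Σ e^(−Eᵢ/kT) = e^(−0) + e^(−1.135) + e^(−3.539) + e^(−3.973) = 1.000 + 0.3214 + 0.02904 + 0.01882 = 1.369.
⟨E⟩ = Σ Eᵢ e^(−Eᵢ/kT) / Z = (0·1.000 + 0.136·0.3214 + 0.424·0.02904 + 0.476·0.01882) / 1.369 = 0.047 eV.

0.047 eV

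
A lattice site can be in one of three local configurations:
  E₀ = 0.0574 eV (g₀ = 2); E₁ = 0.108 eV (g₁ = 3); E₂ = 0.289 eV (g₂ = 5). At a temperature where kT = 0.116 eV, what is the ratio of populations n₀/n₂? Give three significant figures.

2.95

n₀/n₂ = (g₀/g₂) exp[−(E₀−E₂)/kT] = (2/5) × exp(−(-0.2316 eV)/(0.116 eV)) = (2/5) × exp(1.9966) = 2.95.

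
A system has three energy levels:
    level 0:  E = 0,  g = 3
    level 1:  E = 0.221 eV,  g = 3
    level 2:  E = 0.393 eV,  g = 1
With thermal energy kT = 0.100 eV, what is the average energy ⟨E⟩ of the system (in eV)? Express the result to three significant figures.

0.0240 eV

Eᵢ/kT = 0, 2.2100, 3.9300.
Z = Σ gᵢe^(−Eᵢ/kT) = 3·e^(−0) + 3·e^(−2.2100) + 1·e^(−3.9300) = 3.0000 + 0.32910 + 0.019644 = 3.3487.
⟨E⟩ = Σ Eᵢ gᵢe^(−Eᵢ/kT) / Z = (0·3.0000 + 0.221·0.32910 + 0.393·0.019644) / 3.3487 = 0.0240 eV.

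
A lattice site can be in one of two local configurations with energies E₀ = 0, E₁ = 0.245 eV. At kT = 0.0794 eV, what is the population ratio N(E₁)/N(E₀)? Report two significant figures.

0.046

n₁/n₀ = exp[−(E₁−E₀)/kT] = exp(−(0.245 eV)/(0.0794 eV)) = exp(-3.086) = 0.046.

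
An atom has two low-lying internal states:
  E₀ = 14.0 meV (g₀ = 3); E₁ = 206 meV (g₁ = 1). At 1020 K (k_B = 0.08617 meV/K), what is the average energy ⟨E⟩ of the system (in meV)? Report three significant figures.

20.9 meV

k_BT = 0.08617 × 1020 K = 87.893 meV.
Eᵢ/kT = 0.15928, 2.3438.
Z = Σ gᵢe^(−Eᵢ/kT) = 3·e^(−0.15928) + 1·e^(−2.3438) = 2.5583 + 0.095962 = 2.6543.
⟨E⟩ = Σ Eᵢ gᵢe^(−Eᵢ/kT) / Z = (14.0·2.5583 + 206·0.095962) / 2.6543 = 20.9 meV.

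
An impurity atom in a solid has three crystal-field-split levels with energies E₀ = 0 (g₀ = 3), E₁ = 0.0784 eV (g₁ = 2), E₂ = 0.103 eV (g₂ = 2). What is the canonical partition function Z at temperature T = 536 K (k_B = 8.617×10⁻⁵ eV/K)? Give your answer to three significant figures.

Z = 3.58

k_BT = 8.617×10⁻⁵ × 536 K = 0.046187 eV.
Eᵢ/kT = 0, 1.6974, 2.2301.
Z = Σ gᵢe^(−Eᵢ/kT) = 3·e^(−0) + 2·e^(−1.6974) + 2·e^(−2.2301) = 3.0000 + 0.36632 + 0.21504 = 3.5814.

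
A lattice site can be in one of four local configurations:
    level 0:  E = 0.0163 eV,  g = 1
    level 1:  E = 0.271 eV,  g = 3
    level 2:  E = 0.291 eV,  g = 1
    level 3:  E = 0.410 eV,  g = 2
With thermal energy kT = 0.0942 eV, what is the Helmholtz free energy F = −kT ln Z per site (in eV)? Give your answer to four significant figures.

-0.007366 eV

Eᵢ/kT = 0.173036, 2.87686, 3.08917, 4.35244.
Z = Σ gᵢe^(−Eᵢ/kT) = 1·e^(−0.173036) + 3·e^(−2.87686) + 1·e^(−3.08917) + 2·e^(−4.35244) = 0.841107 + 0.168934 + 0.0455397 + 0.0257507 = 1.08133.
F = −kT ln Z = −0.0942 × ln(1.08133) = −0.0942 × 0.0781918 = -0.007366 eV.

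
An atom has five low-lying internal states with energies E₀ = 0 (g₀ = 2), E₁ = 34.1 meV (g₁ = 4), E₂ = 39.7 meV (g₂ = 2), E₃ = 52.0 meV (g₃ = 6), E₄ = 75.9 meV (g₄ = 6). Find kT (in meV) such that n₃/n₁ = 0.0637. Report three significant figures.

n₃/n₁ = (g₃/g₁) exp[−(E₃−E₁)/kT] = 0.0637.
⇒ (E₃−E₁)/kT = ln((6/4)/0.0637) = ln(23.548) = 3.1590.
kT = 17.9 meV / 3.1590 = 5.67 meV.

5.67 meV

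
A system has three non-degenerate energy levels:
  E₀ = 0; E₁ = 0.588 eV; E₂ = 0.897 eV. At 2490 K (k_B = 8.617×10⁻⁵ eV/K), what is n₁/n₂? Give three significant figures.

k_BT = 8.617×10⁻⁵ × 2490 K = 0.21456 eV.
n₁/n₂ = exp[−(E₁−E₂)/kT] = exp(−(-0.309 eV)/(0.21456 eV)) = exp(1.4402) = 4.22.

4.22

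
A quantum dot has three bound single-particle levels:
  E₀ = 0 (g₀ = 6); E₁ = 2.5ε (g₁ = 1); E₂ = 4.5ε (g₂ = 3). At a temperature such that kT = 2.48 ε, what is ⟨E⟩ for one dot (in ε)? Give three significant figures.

0.454 ε

Eᵢ/kT = 0, 1.0081, 1.8145.
Z = Σ gᵢe^(−Eᵢ/kT) = 6·e^(−0) + 1·e^(−1.0081) + 3·e^(−1.8145) = 6.0000 + 0.36491 + 0.48876 = 6.8537.
⟨E⟩ = Σ Eᵢ gᵢe^(−Eᵢ/kT) / Z = (0·6.0000 + 2.5·0.36491 + 4.5·0.48876) / 6.8537 = 0.454 ε.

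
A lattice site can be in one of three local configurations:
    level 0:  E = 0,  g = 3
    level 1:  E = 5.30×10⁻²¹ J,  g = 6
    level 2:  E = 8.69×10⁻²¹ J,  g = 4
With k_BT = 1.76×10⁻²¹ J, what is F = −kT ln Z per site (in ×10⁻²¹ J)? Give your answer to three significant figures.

Eᵢ/kT = 0, 3.0114, 4.9375.
Z = Σ gᵢe^(−Eᵢ/kT) = 3·e^(−0) + 6·e^(−3.0114) + 4·e^(−4.9375) = 3.0000 + 0.29534 + 0.028690 = 3.3240.
F = −kT ln Z = −1.76 × ln(3.3240) = −1.76 × 1.2012 = -2.11 ×10⁻²¹ J.

-2.11 ×10⁻²¹ J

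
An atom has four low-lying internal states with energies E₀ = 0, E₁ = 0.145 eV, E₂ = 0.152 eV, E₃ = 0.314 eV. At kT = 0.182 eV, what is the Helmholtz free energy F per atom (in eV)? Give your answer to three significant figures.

Eᵢ/kT = 0, 0.79670, 0.83516, 1.7253.
Z = Σ e^(−Eᵢ/kT) = e^(−0) + e^(−0.79670) + e^(−0.83516) + e^(−1.7253) = 1.0000 + 0.45081 + 0.43381 + 0.17812 = 2.0627.
F = −kT ln Z = −0.182 × ln(2.0627) = −0.182 × 0.72402 = -0.132 eV.

-0.132 eV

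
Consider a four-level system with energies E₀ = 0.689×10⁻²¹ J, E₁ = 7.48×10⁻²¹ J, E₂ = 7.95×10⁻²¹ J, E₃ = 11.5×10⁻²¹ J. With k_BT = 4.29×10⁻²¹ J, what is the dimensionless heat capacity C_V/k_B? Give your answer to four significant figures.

0.7303

Eᵢ/kT = 0.160606, 1.74359, 1.85315, 2.68065.
Z = Σ e^(−Eᵢ/kT) = e^(−0.160606) + e^(−1.74359) + e^(−1.85315) + e^(−2.68065) = 0.851628 + 0.174891 + 0.156743 + 0.0685186 = 1.25178.
⟨E⟩ = 3.13875, ⟨E²⟩ = 23.2929.
C_V/k_B = (⟨E²⟩ − ⟨E⟩²)/(kT)² = (23.2929 − 9.85175)/18.4041 = 0.7303.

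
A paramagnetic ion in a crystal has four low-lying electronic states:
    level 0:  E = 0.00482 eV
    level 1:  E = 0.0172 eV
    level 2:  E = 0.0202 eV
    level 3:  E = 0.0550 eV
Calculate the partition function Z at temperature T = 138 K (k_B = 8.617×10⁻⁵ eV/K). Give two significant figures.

Z = 1.1

k_BT = 8.617×10⁻⁵ × 138 K = 0.01189 eV.
Eᵢ/kT = 0.4054, 1.447, 1.699, 4.626.
Z = Σ e^(−Eᵢ/kT) = e^(−0.4054) + e^(−1.447) + e^(−1.699) + e^(−4.626) = 0.6667 + 0.2353 + 0.1829 + 0.009794 = 1.095.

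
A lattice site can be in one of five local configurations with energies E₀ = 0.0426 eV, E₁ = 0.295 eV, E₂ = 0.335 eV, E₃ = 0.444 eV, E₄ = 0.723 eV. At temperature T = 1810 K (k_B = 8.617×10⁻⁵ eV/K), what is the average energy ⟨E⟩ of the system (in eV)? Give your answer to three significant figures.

k_BT = 8.617×10⁻⁵ × 1810 K = 0.15597 eV.
Eᵢ/kT = 0.27313, 1.8914, 2.1478, 2.8467, 4.6355.
Z = Σ e^(−Eᵢ/kT) = e^(−0.27313) + e^(−1.8914) + e^(−2.1478) + e^(−2.8467) + e^(−4.6355) = 0.76099 + 0.15086 + 0.11674 + 0.058036 + 0.0097013 = 1.0963.
⟨E⟩ = Σ Eᵢ e^(−Eᵢ/kT) / Z = (0.0426·0.76099 + 0.295·0.15086 + 0.335·0.11674 + 0.444·0.058036 + 0.723·0.0097013) / 1.0963 = 0.136 eV.

0.136 eV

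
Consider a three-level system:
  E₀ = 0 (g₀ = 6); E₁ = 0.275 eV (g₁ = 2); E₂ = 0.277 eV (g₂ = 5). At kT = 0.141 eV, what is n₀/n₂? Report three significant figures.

8.56

n₀/n₂ = (g₀/g₂) exp[−(E₀−E₂)/kT] = (6/5) × exp(−(-0.277 eV)/(0.141 eV)) = (6/5) × exp(1.9645) = 8.56.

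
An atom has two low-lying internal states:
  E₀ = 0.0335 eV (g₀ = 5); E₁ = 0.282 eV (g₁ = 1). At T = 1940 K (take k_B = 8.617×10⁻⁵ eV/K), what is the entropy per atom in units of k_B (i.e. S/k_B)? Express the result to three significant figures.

1.72

k_BT = 8.617×10⁻⁵ × 1940 K = 0.16717 eV.
Eᵢ/kT = 0.20039, 1.6869.
Z = Σ gᵢe^(−Eᵢ/kT) = 5·e^(−0.20039) + 1·e^(−1.6869) = 4.0921 + 0.18509 = 4.2772.
⟨E⟩ = Σ EᵢPᵢ = 0.044253 eV.
S/k_B = ln Z + ⟨E⟩/kT = ln(4.2772) + 0.044253/0.16717 = 1.4533 + 0.26472 = 1.72.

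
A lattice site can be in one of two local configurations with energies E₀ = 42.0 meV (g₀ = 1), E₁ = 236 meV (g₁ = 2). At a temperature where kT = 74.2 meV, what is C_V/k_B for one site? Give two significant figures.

Eᵢ/kT = 0.5660, 3.181.
Z = Σ gᵢe^(−Eᵢ/kT) = 1·e^(−0.5660) + 2·e^(−3.181) = 0.5678 + 0.08309 = 0.6509.
⟨E⟩ = 66.76 meV, ⟨E²⟩ = 8649 meV².
C_V/k_B = (⟨E²⟩ − ⟨E⟩²)/(kT)² = (8649 − 4457)/5506 = 0.76.

0.76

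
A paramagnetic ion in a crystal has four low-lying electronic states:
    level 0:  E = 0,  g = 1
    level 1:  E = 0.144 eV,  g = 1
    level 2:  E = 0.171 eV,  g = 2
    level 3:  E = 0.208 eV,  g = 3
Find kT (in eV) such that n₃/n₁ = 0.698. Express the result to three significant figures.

n₃/n₁ = (g₃/g₁) exp[−(E₃−E₁)/kT] = 0.698.
⇒ (E₃−E₁)/kT = ln((3/1)/0.698) = ln(4.2980) = 1.4581.
kT = 0.064 eV / 1.4581 = 0.0439 eV.

0.0439 eV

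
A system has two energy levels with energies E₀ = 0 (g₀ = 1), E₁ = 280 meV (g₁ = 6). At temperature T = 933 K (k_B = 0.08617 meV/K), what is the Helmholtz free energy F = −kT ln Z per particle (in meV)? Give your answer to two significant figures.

k_BT = 0.08617 × 933 K = 80.40 meV.
Eᵢ/kT = 0, 3.483.
Z = Σ gᵢe^(−Eᵢ/kT) = 1·e^(−0) + 6·e^(−3.483) = 1.000 + 0.1843 = 1.184.
F = −kT ln Z = −80.40 × ln(1.184) = −80.40 × 0.1689 = -14 meV.

-14 meV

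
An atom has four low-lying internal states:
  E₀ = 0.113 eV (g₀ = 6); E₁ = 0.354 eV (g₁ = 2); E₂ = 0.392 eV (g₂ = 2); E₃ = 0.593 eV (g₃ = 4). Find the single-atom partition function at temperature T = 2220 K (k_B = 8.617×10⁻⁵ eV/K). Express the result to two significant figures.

k_BT = 8.617×10⁻⁵ × 2220 K = 0.1913 eV.
Eᵢ/kT = 0.5907, 1.850, 2.049, 3.100.
Z = Σ gᵢe^(−Eᵢ/kT) = 6·e^(−0.5907) + 2·e^(−1.850) + 2·e^(−2.049) + 4·e^(−3.100) = 3.324 + 0.3145 + 0.2577 + 0.1802 = 4.076.

Z = 4.1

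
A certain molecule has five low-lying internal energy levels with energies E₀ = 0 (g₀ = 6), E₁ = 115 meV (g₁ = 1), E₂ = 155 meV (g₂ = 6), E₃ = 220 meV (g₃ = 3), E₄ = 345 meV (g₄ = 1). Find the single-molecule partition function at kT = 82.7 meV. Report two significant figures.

Eᵢ/kT = 0, 1.391, 1.874, 2.660, 4.172.
Z = Σ gᵢe^(−Eᵢ/kT) = 6·e^(−0) + 1·e^(−1.391) + 6·e^(−1.874) + 3·e^(−2.660) + 1·e^(−4.172) = 6.000 + 0.2488 + 0.9211 + 0.2098 + 0.01542 = 7.395.

Z = 7.4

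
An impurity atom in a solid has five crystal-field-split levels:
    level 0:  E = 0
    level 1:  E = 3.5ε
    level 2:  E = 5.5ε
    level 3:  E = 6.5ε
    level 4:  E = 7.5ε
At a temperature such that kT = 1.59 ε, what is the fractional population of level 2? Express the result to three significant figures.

Eᵢ/kT = 0, 2.2013, 3.4591, 4.0881, 4.7170.
Z = Σ e^(−Eᵢ/kT) = e^(−0) + e^(−2.2013) + e^(−3.4591) + e^(−4.0881) + e^(−4.7170) = 1.0000 + 0.11066 + 0.031458 + 0.016771 + 0.0089420 = 1.1678.
P₂ = e^(−E₂/kT) / Z = 0.031458/1.1678 = 0.0269.

0.0269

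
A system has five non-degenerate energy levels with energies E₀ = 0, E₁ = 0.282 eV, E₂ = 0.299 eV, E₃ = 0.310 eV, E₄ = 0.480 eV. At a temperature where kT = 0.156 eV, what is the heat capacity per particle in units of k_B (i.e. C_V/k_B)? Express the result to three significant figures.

Eᵢ/kT = 0, 1.8077, 1.9167, 1.9872, 3.0769.
Z = Σ e^(−Eᵢ/kT) = e^(−0) + e^(−1.8077) + e^(−1.9167) + e^(−1.9872) + e^(−3.0769) = 1.0000 + 0.16403 + 0.14709 + 0.13708 + 0.046102 = 1.4943.
⟨E⟩ = 0.10363 eV, ⟨E²⟩ = 0.033454 eV².
C_V/k_B = (⟨E²⟩ − ⟨E⟩²)/(kT)² = (0.033454 − 0.010739)/0.024336 = 0.933.

0.933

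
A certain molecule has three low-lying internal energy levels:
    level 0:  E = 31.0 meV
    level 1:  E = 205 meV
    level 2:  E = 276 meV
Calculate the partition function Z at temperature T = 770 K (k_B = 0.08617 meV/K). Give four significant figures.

Z = 0.6879

k_BT = 0.08617 × 770 K = 66.3509 meV.
Eᵢ/kT = 0.467213, 3.08963, 4.15970.
Z = Σ e^(−Eᵢ/kT) = e^(−0.467213) + e^(−3.08963) + e^(−4.15970) = 0.626747 + 0.0455188 + 0.0156122 = 0.687878.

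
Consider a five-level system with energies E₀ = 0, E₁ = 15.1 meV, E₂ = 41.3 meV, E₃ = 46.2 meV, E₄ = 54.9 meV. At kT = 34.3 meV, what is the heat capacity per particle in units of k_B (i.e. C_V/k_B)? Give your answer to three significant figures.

Eᵢ/kT = 0, 0.44023, 1.2041, 1.3469, 1.6006.
Z = Σ e^(−Eᵢ/kT) = e^(−0) + e^(−0.44023) + e^(−1.2041) + e^(−1.3469) + e^(−1.6006) = 1.0000 + 0.64389 + 0.29996 + 0.26005 + 0.20178 = 2.4057.
⟨E⟩ = 18.790 meV, ⟨E²⟩ = 757.23 meV².
C_V/k_B = (⟨E²⟩ − ⟨E⟩²)/(kT)² = (757.23 − 353.06)/1176.5 = 0.344.

0.344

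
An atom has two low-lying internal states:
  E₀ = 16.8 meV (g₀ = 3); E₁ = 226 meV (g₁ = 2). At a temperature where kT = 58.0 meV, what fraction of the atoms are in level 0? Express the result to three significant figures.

Eᵢ/kT = 0.28966, 3.8966.
Z = Σ gᵢe^(−Eᵢ/kT) = 3·e^(−0.28966) + 2·e^(−3.8966) = 2.2456 + 0.040622 = 2.2862.
P₀ = g₀ e^(−E₀/kT) / Z = 2.2456/2.2862 = 0.982.

0.982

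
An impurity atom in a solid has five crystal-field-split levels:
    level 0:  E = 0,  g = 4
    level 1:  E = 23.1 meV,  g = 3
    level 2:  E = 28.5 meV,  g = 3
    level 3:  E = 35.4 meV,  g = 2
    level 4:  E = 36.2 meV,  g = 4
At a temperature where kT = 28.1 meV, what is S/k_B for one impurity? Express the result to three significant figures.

2.62

Eᵢ/kT = 0, 0.82206, 1.0142, 1.2598, 1.2883.
Z = Σ gᵢe^(−Eᵢ/kT) = 4·e^(−0) + 3·e^(−0.82206) + 3·e^(−1.0142) + 2·e^(−1.2598) + 4·e^(−1.2883) = 4.0000 + 1.3186 + 1.0881 + 0.56742 + 1.1030 = 8.0771.
⟨E⟩ = Σ EᵢPᵢ = 15.041 meV.
S/k_B = ln Z + ⟨E⟩/kT = ln(8.0771) + 15.041/28.1 = 2.0890 + 0.53527 = 2.62.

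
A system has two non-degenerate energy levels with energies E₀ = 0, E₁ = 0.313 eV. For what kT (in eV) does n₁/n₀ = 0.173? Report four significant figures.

0.1784 eV

n₁/n₀ = exp[−(E₁−E₀)/kT] = 0.173.
⇒ (E₁−E₀)/kT = ln(1/0.173) = ln(5.78035) = 1.75446.
kT = 0.313 eV / 1.75446 = 0.1784 eV.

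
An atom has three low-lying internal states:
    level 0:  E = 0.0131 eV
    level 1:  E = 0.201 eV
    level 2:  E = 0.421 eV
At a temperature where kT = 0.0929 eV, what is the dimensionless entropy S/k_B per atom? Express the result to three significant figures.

Eᵢ/kT = 0.14101, 2.1636, 4.5318.
Z = Σ e^(−Eᵢ/kT) = e^(−0.14101) + e^(−2.1636) + e^(−4.5318) = 0.86848 + 0.11491 + 0.010761 = 0.99415.
⟨E⟩ = Σ EᵢPᵢ = 0.039234 eV.
S/k_B = ln Z + ⟨E⟩/kT = ln(0.99415) + 0.039234/0.0929 = -0.0058672 + 0.42233 = 0.416.

0.416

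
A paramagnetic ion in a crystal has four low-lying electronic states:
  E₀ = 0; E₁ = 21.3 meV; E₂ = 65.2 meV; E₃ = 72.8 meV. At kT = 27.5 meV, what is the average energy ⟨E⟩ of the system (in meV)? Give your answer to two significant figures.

Eᵢ/kT = 0, 0.7745, 2.371, 2.647.
Z = Σ e^(−Eᵢ/kT) = e^(−0) + e^(−0.7745) + e^(−2.371) + e^(−2.647) = 1.000 + 0.4609 + 0.09339 + 0.07086 = 1.625.
⟨E⟩ = Σ Eᵢ e^(−Eᵢ/kT) / Z = (0·1.000 + 21.3·0.4609 + 65.2·0.09339 + 72.8·0.07086) / 1.625 = 13 meV.

13 meV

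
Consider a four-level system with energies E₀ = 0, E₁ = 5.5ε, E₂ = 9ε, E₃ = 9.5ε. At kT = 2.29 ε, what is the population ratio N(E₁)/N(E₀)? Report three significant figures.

0.0906

n₁/n₀ = exp[−(E₁−E₀)/kT] = exp(−(5.5ε)/(2.29ε)) = exp(-2.4017) = 0.0906.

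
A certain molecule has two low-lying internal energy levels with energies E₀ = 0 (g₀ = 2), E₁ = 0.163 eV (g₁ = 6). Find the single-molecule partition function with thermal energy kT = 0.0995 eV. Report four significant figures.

Eᵢ/kT = 0, 1.63819.
Z = Σ gᵢe^(−Eᵢ/kT) = 2·e^(−0) + 6·e^(−1.63819) = 2.00000 + 1.16599 = 3.16599.

Z = 3.166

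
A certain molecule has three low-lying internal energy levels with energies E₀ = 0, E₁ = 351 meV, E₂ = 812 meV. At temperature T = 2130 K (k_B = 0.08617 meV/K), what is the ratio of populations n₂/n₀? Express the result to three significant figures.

k_BT = 0.08617 × 2130 K = 183.54 meV.
n₂/n₀ = exp[−(E₂−E₀)/kT] = exp(−(812 meV)/(183.54 meV)) = exp(-4.4241) = 0.0120.

0.0120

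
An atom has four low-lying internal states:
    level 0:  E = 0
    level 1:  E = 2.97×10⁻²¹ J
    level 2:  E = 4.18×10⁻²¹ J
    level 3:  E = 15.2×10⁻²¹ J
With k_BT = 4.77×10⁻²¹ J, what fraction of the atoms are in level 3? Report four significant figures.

Eᵢ/kT = 0, 0.622642, 0.876310, 3.18658.
Z = Σ e^(−Eᵢ/kT) = e^(−0) + e^(−0.622642) + e^(−0.876310) + e^(−3.18658) = 1.00000 + 0.536525 + 0.416316 + 0.0413129 = 1.99415.
P₃ = e^(−E₃/kT) / Z = 0.0413129/1.99415 = 0.02072.

0.02072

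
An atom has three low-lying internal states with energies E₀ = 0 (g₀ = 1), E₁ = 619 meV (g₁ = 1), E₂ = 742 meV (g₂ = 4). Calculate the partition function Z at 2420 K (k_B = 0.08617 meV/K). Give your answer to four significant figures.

k_BT = 0.08617 × 2420 K = 208.531 meV.
Eᵢ/kT = 0, 2.96838, 3.55822.
Z = Σ gᵢe^(−Eᵢ/kT) = 1·e^(−0) + 1·e^(−2.96838) + 4·e^(−3.55822) = 1.00000 + 0.0513865 + 0.113958 = 1.16534.

Z = 1.165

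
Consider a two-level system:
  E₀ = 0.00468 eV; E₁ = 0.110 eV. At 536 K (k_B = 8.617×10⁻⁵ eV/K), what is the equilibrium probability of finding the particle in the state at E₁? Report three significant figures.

k_BT = 8.617×10⁻⁵ × 536 K = 0.046187 eV.
Eᵢ/kT = 0.10133, 2.3816.
Z = Σ e^(−Eᵢ/kT) = e^(−0.10133) + e^(−2.3816) = 0.90363 + 0.092403 = 0.99603.
P₁ = e^(−E₁/kT) / Z = 0.092403/0.99603 = 0.0928.

0.0928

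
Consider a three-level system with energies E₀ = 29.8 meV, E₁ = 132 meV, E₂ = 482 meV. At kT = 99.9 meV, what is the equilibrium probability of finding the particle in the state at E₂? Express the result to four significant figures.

0.007895

Eᵢ/kT = 0.298298, 1.32132, 4.82482.
Z = Σ e^(−Eᵢ/kT) = e^(−0.298298) + e^(−1.32132) + e^(−4.82482) = 0.742080 + 0.266783 + 0.00802800 = 1.01689.
P₂ = e^(−E₂/kT) / Z = 0.00802800/1.01689 = 0.007895.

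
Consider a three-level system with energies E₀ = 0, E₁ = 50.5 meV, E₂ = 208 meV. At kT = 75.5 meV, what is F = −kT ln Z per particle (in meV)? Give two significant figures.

-34 meV

Eᵢ/kT = 0, 0.6689, 2.755.
Z = Σ e^(−Eᵢ/kT) = e^(−0) + e^(−0.6689) + e^(−2.755) = 1.000 + 0.5123 + 0.06361 = 1.576.
F = −kT ln Z = −75.5 × ln(1.576) = −75.5 × 0.4549 = -34 meV.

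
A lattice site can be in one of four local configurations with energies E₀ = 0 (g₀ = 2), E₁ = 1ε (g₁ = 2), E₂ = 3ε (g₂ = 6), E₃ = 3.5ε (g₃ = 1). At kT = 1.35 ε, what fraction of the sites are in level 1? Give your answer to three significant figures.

Eᵢ/kT = 0, 0.74074, 2.2222, 2.5926.
Z = Σ gᵢe^(−Eᵢ/kT) = 2·e^(−0) + 2·e^(−0.74074) + 6·e^(−2.2222) + 1·e^(−2.5926) = 2.0000 + 0.95352 + 0.65022 + 0.074825 = 3.6786.
P₁ = g₁ e^(−E₁/kT) / Z = 0.95352/3.6786 = 0.259.

0.259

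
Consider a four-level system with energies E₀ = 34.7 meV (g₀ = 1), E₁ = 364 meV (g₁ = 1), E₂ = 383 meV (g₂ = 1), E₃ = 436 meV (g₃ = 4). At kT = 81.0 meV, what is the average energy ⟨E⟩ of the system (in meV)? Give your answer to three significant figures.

55.2 meV

Eᵢ/kT = 0.42840, 4.4938, 4.7284, 5.3827.
Z = Σ gᵢe^(−Eᵢ/kT) = 1·e^(−0.42840) + 1·e^(−4.4938) + 1·e^(−4.7284) + 4·e^(−5.3827) = 0.65155 + 0.011178 + 0.0088406 + 0.018382 = 0.68995.
⟨E⟩ = Σ Eᵢ gᵢe^(−Eᵢ/kT) / Z = (34.7·0.65155 + 364·0.011178 + 383·0.0088406 + 436·0.018382) / 0.68995 = 55.2 meV.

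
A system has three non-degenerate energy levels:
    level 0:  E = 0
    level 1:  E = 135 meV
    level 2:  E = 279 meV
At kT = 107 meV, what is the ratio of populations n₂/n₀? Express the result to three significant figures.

n₂/n₀ = exp[−(E₂−E₀)/kT] = exp(−(279 meV)/(107 meV)) = exp(-2.6075) = 0.0737.

0.0737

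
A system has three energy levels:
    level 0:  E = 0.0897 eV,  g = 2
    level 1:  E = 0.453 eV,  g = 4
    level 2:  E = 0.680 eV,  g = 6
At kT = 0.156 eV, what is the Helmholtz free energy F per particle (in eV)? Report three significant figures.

Eᵢ/kT = 0.57500, 2.9038, 4.3590.
Z = Σ gᵢe^(−Eᵢ/kT) = 2·e^(−0.57500) + 4·e^(−2.9038) + 6·e^(−4.3590) = 1.1254 + 0.21926 + 0.076747 = 1.4214.
F = −kT ln Z = −0.156 × ln(1.4214) = −0.156 × 0.35164 = -0.0549 eV.

-0.0549 eV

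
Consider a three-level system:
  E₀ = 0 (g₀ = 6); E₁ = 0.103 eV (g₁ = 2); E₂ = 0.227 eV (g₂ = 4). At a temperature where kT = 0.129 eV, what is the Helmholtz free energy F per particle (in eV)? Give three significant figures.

-0.261 eV

Eᵢ/kT = 0, 0.79845, 1.7597.
Z = Σ gᵢe^(−Eᵢ/kT) = 6·e^(−0) + 2·e^(−0.79845) + 4·e^(−1.7597) = 6.0000 + 0.90005 + 0.68839 = 7.5884.
F = −kT ln Z = −0.129 × ln(7.5884) = −0.129 × 2.0266 = -0.261 eV.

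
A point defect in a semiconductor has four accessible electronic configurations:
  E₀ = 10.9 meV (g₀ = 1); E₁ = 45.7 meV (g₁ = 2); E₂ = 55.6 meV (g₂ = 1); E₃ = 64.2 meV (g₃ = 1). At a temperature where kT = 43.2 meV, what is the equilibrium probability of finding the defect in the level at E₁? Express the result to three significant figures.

Eᵢ/kT = 0.25231, 1.0579, 1.2870, 1.4861.
Z = Σ gᵢe^(−Eᵢ/kT) = 1·e^(−0.25231) + 2·e^(−1.0579) + 1·e^(−1.2870) + 1·e^(−1.4861) = 0.77700 + 0.69437 + 0.27610 + 0.22625 = 1.9737.
P₁ = g₁ e^(−E₁/kT) / Z = 0.69437/1.9737 = 0.352.

0.352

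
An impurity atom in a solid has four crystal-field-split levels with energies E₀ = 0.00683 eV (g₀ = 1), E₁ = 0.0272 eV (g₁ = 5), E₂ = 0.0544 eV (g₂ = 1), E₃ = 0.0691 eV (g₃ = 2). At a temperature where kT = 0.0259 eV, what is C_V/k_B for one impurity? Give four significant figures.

Eᵢ/kT = 0.263707, 1.05019, 2.10039, 2.66795.
Z = Σ gᵢe^(−Eᵢ/kT) = 1·e^(−0.263707) + 5·e^(−1.05019) + 1·e^(−2.10039) + 2·e^(−2.66795) = 0.768199 + 1.74936 + 0.122409 + 0.138789 = 2.77876.
⟨E⟩ = 0.0248596 eV, ⟨E²⟩ = 0.000847510 eV².
C_V/k_B = (⟨E²⟩ − ⟨E⟩²)/(kT)² = (0.000847510 − 0.000618000)/0.000670810 = 0.3421.

0.3421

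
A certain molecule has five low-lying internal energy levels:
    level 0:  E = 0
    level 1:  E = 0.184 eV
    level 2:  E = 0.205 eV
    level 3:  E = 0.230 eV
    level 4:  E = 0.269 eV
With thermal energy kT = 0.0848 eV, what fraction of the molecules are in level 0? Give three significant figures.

0.762

Eᵢ/kT = 0, 2.1698, 2.4175, 2.7123, 3.1722.
Z = Σ e^(−Eᵢ/kT) = e^(−0) + e^(−2.1698) + e^(−2.4175) + e^(−2.7123) + e^(−3.1722) = 1.0000 + 0.11420 + 0.089144 + 0.066384 + 0.041911 = 1.3116.
P₀ = e^(−E₀/kT) / Z = 1.0000/1.3116 = 0.762.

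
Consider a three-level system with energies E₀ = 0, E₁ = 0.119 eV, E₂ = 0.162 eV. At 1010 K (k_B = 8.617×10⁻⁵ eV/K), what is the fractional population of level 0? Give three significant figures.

k_BT = 8.617×10⁻⁵ × 1010 K = 0.087032 eV.
Eᵢ/kT = 0, 1.3673, 1.8614.
Z = Σ e^(−Eᵢ/kT) = e^(−0) + e^(−1.3673) + e^(−1.8614) = 1.0000 + 0.25479 + 0.15545 = 1.4102.
P₀ = e^(−E₀/kT) / Z = 1.0000/1.4102 = 0.709.

0.709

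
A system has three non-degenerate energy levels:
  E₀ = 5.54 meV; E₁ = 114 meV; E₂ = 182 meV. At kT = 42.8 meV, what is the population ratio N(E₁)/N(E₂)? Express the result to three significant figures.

4.90

n₁/n₂ = exp[−(E₁−E₂)/kT] = exp(−(-68 meV)/(42.8 meV)) = exp(1.5888) = 4.90.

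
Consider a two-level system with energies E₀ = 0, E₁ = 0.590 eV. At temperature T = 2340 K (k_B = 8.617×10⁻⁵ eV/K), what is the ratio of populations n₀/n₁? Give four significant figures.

18.65

k_BT = 8.617×10⁻⁵ × 2340 K = 0.201638 eV.
n₀/n₁ = exp[−(E₀−E₁)/kT] = exp(−(-0.590 eV)/(0.201638 eV)) = exp(2.92604) = 18.65.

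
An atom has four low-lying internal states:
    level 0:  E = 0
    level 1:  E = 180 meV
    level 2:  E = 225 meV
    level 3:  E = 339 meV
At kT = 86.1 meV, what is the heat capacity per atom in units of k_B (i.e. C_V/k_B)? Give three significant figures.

0.917

Eᵢ/kT = 0, 2.0906, 2.6132, 3.9373.
Z = Σ e^(−Eᵢ/kT) = e^(−0) + e^(−2.0906) + e^(−2.6132) + e^(−3.9373) = 1.0000 + 0.12361 + 0.073300 + 0.019501 = 1.2164.
⟨E⟩ = 37.285 meV, ⟨E²⟩ = 8185.5 meV².
C_V/k_B = (⟨E²⟩ − ⟨E⟩²)/(kT)² = (8185.5 − 1390.2)/7413.2 = 0.917.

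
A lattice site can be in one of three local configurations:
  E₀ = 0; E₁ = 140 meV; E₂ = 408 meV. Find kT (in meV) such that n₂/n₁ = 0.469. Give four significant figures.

n₂/n₁ = exp[−(E₂−E₁)/kT] = 0.469.
⇒ (E₂−E₁)/kT = ln(1/0.469) = ln(2.13220) = 0.757154.
kT = 268 meV / 0.757154 = 354.0 meV.

354.0 meV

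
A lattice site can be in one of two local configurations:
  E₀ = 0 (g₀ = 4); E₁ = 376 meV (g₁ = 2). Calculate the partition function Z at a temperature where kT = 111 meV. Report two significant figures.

Z = 4.1

Eᵢ/kT = 0, 3.387.
Z = Σ gᵢe^(−Eᵢ/kT) = 4·e^(−0) + 2·e^(−3.387) = 4.000 + 0.06762 = 4.068.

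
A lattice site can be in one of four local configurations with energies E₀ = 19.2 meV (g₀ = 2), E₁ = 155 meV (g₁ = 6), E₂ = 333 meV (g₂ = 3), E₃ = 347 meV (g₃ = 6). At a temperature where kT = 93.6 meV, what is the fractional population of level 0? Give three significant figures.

Eᵢ/kT = 0.20513, 1.6560, 3.5577, 3.7073.
Z = Σ gᵢe^(−Eᵢ/kT) = 2·e^(−0.20513) + 6·e^(−1.6560) + 3·e^(−3.5577) + 6·e^(−3.7073) = 1.6291 + 1.1454 + 0.085513 + 0.14726 = 3.0073.
P₀ = g₀ e^(−E₀/kT) / Z = 1.6291/3.0073 = 0.542.

0.542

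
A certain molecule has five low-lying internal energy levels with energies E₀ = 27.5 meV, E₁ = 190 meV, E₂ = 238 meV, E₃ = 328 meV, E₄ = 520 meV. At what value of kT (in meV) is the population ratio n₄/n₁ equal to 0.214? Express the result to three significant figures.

214 meV

n₄/n₁ = exp[−(E₄−E₁)/kT] = 0.214.
⇒ (E₄−E₁)/kT = ln(1/0.214) = ln(4.6729) = 1.5418.
kT = 330 meV / 1.5418 = 214 meV.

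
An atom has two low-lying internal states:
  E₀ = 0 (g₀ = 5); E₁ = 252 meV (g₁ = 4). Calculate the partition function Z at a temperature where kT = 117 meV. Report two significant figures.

Z = 5.5

Eᵢ/kT = 0, 2.154.
Z = Σ gᵢe^(−Eᵢ/kT) = 5·e^(−0) + 4·e^(−2.154) = 5.000 + 0.4641 = 5.464.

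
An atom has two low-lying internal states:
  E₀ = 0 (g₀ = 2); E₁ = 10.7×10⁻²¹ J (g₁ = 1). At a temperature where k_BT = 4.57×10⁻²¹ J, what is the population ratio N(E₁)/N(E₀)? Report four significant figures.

0.04810

n₁/n₀ = (g₁/g₀) exp[−(E₁−E₀)/kT] = (1/2) × exp(−(10.7 ×10⁻²¹ J)/(4.57 ×10⁻²¹ J)) = (1/2) × exp(-2.34136) = 0.04810.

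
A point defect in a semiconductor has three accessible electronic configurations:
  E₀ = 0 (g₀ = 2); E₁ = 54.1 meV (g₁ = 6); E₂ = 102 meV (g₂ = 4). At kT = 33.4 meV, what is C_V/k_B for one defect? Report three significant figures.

0.896

Eᵢ/kT = 0, 1.6198, 3.0539.
Z = Σ gᵢe^(−Eᵢ/kT) = 2·e^(−0) + 6·e^(−1.6198) + 4·e^(−3.0539) = 2.0000 + 1.1876 + 0.18870 = 3.3763.
⟨E⟩ = 24.730 meV, ⟨E²⟩ = 1611.0 meV².
C_V/k_B = (⟨E²⟩ − ⟨E⟩²)/(kT)² = (1611.0 − 611.57)/1115.6 = 0.896.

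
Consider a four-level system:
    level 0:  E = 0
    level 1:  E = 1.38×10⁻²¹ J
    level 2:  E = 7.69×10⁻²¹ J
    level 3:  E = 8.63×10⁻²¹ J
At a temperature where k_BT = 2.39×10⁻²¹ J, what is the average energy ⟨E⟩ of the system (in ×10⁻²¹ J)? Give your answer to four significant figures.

Eᵢ/kT = 0, 0.577406, 3.21757, 3.61088.
Z = Σ e^(−Eᵢ/kT) = e^(−0) + e^(−0.577406) + e^(−3.21757) + e^(−3.61088) = 1.00000 + 0.561353 + 0.0400523 + 0.0270281 = 1.62843.
⟨E⟩ = Σ Eᵢ e^(−Eᵢ/kT) / Z = (0·1.00000 + 1.38·0.561353 + 7.69·0.0400523 + 8.63·0.0270281) / 1.62843 = 0.8081 ×10⁻²¹ J.

0.8081 ×10⁻²¹ J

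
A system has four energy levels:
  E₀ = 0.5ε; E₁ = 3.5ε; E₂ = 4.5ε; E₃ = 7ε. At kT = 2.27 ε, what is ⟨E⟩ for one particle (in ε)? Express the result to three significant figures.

1.74 ε

Eᵢ/kT = 0.22026, 1.5419, 1.9824, 3.0837.
Z = Σ e^(−Eᵢ/kT) = e^(−0.22026) + e^(−1.5419) + e^(−1.9824) + e^(−3.0837) = 0.80231 + 0.21397 + 0.13774 + 0.045790 = 1.1998.
⟨E⟩ = Σ Eᵢ e^(−Eᵢ/kT) / Z = (0.5·0.80231 + 3.5·0.21397 + 4.5·0.13774 + 7·0.045790) / 1.1998 = 1.74 ε.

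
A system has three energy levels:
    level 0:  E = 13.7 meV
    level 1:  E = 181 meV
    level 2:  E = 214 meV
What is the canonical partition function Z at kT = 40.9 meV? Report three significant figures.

Eᵢ/kT = 0.33496, 4.4254, 5.2323.
Z = Σ e^(−Eᵢ/kT) = e^(−0.33496) + e^(−4.4254) + e^(−5.2323) = 0.71537 + 0.011969 + 0.0053412 = 0.73268.

Z = 0.733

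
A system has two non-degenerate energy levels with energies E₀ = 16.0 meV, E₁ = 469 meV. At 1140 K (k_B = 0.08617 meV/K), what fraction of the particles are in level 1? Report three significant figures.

k_BT = 0.08617 × 1140 K = 98.234 meV.
Eᵢ/kT = 0.16288, 4.7743.
Z = Σ e^(−Eᵢ/kT) = e^(−0.16288) + e^(−4.7743) = 0.84969 + 0.0084440 = 0.85813.
P₁ = e^(−E₁/kT) / Z = 0.0084440/0.85813 = 0.00984.

0.00984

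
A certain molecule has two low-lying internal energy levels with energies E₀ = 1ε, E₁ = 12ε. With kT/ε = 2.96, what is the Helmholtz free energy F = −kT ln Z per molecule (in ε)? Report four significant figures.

0.9289 ε

Eᵢ/kT = 0.337838, 4.05405.
Z = Σ e^(−Eᵢ/kT) = e^(−0.337838) + e^(−4.05405) = 0.713311 + 0.0173520 = 0.730663.
F = −kT ln Z = −2.96 × ln(0.730663) = −2.96 × -0.313803 = 0.9289 ε.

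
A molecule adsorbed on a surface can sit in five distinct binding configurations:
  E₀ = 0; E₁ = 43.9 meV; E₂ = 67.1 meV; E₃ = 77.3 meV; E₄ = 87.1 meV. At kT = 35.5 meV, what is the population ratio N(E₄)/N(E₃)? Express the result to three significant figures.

n₄/n₃ = exp[−(E₄−E₃)/kT] = exp(−(9.8 meV)/(35.5 meV)) = exp(-0.27606) = 0.759.

0.759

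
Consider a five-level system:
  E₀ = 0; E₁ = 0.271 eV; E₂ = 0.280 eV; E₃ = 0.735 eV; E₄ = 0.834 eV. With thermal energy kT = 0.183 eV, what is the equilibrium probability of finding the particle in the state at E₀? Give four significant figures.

Eᵢ/kT = 0, 1.48087, 1.53005, 4.01639, 4.55738.
Z = Σ e^(−Eᵢ/kT) = e^(−0) + e^(−1.48087) + e^(−1.53005) + e^(−4.01639) + e^(−4.55738) = 1.00000 + 0.227440 + 0.216525 + 0.0180179 + 0.0104895 = 1.47247.
P₀ = e^(−E₀/kT) / Z = 1.00000/1.47247 = 0.6791.

0.6791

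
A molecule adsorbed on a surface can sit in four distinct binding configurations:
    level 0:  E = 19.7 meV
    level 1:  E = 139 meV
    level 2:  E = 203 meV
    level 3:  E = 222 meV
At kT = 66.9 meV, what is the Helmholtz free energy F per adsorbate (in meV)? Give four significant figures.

Eᵢ/kT = 0.294469, 2.07773, 3.03438, 3.31839.
Z = Σ e^(−Eᵢ/kT) = e^(−0.294469) + e^(−2.07773) + e^(−3.03438) + e^(−3.31839) = 0.744927 + 0.125214 + 0.0481045 + 0.0362111 = 0.954457.
F = −kT ln Z = −66.9 × ln(0.954457) = −66.9 × -0.0466127 = 3.118 meV.

3.118 meV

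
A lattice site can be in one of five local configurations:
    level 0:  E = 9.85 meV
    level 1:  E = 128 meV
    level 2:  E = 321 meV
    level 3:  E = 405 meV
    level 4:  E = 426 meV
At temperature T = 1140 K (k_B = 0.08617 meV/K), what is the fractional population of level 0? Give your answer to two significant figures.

0.73

k_BT = 0.08617 × 1140 K = 98.23 meV.
Eᵢ/kT = 0.1003, 1.303, 3.268, 4.123, 4.337.
Z = Σ e^(−Eᵢ/kT) = e^(−0.1003) + e^(−1.303) + e^(−3.268) + e^(−4.123) + e^(−4.337) = 0.9046 + 0.2717 + 0.03808 + 0.01620 + 0.01308 = 1.244.
P₀ = e^(−E₀/kT) / Z = 0.9046/1.244 = 0.73.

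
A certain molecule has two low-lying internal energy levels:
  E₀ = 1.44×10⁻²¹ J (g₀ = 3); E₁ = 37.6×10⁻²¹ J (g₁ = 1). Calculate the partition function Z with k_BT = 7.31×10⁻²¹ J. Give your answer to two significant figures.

Eᵢ/kT = 0.1970, 5.144.
Z = Σ gᵢe^(−Eᵢ/kT) = 3·e^(−0.1970) + 1·e^(−5.144) = 2.464 + 0.005834 = 2.470.

Z = 2.5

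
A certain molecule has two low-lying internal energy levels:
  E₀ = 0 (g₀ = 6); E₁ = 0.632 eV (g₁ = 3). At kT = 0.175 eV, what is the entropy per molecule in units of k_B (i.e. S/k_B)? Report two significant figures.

Eᵢ/kT = 0, 3.611.
Z = Σ gᵢe^(−Eᵢ/kT) = 6·e^(−0) + 3·e^(−3.611) = 6.000 + 0.08107 = 6.081.
⟨E⟩ = Σ EᵢPᵢ = 0.008426 eV.
S/k_B = ln Z + ⟨E⟩/kT = ln(6.081) + 0.008426/0.175 = 1.805 + 0.04815 = 1.9.

1.9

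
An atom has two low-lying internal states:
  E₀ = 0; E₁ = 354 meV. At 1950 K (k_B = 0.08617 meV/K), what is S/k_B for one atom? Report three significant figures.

0.343

k_BT = 0.08617 × 1950 K = 168.03 meV.
Eᵢ/kT = 0, 2.1068.
Z = Σ e^(−Eᵢ/kT) = e^(−0) + e^(−2.1068) = 1.0000 + 0.12163 = 1.1216.
⟨E⟩ = Σ EᵢPᵢ = 38.389 meV.
S/k_B = ln Z + ⟨E⟩/kT = ln(1.1216) + 38.389/168.03 = 0.11476 + 0.22847 = 0.343.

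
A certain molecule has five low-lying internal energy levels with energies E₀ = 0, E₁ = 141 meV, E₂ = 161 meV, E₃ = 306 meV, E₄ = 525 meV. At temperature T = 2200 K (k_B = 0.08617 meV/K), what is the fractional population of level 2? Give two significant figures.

k_BT = 0.08617 × 2200 K = 189.6 meV.
Eᵢ/kT = 0, 0.7437, 0.8492, 1.614, 2.769.
Z = Σ e^(−Eᵢ/kT) = e^(−0) + e^(−0.7437) + e^(−0.8492) + e^(−1.614) + e^(−2.769) = 1.000 + 0.4754 + 0.4278 + 0.1991 + 0.06272 = 2.165.
P₂ = e^(−E₂/kT) / Z = 0.4278/2.165 = 0.20.

0.20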